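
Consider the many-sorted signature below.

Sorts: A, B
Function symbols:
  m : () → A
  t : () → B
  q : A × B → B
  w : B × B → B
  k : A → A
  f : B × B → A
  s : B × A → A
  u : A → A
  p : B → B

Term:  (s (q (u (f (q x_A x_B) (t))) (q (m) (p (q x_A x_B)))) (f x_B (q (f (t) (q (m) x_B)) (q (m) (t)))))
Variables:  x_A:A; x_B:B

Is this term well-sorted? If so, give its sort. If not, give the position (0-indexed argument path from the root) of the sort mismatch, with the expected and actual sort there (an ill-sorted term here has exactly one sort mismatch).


well-sorted; sort = A

          x_A : A
          x_B : B
        (q x_A x_B) : B
        (t) : B
      (f (q x_A x_B) (t)) : A
    (u (f (q x_A x_B) (t))) : A
      (m) : A
          x_A : A
          x_B : B
        (q x_A x_B) : B
      (p (q x_A x_B)) : B
    (q (m) (p (q x_A x_B))) : B
  (q (u (f (q x_A x_B) (t))) (q (m) (p (q x_A x_B)))) : B
    x_B : B
        (t) : B
          (m) : A
          x_B : B
        (q (m) x_B) : B
      (f (t) (q (m) x_B)) : A
        (m) : A
        (t) : B
      (q (m) (t)) : B
    (q (f (t) (q (m) x_B)) (q (m) (t))) : B
  (f x_B (q (f (t) (q (m) x_B)) (q (m) (t)))) : A
(s (q (u (f (q x_A x_B) (t))) (q (m) (p (q x_A x_B)))) (f x_B (q (f (t) (q (m) x_B)) (q (m) (t))))) : A


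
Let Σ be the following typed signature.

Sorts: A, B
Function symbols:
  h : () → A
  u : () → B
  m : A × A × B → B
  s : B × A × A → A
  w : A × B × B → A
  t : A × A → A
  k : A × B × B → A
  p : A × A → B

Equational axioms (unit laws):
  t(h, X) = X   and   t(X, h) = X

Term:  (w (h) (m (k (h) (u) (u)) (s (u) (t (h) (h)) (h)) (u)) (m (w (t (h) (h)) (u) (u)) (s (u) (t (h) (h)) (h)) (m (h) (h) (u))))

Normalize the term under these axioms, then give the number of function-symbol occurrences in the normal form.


1. (w (h) (m (k (h) (u) (u)) (s (u) (t (h) (h)) (h)) (u)) (m (w (t (h) (h)) (u) (u)) (s (u) (t (h) (h)) (h)) (m (h) (h) (u))))  →  (w (h) (m (k (h) (u) (u)) (s (u) (h) (h)) (u)) (m (w (t (h) (h)) (u) (u)) (s (u) (t (h) (h)) (h)) (m (h) (h) (u))))
2. (w (h) (m (k (h) (u) (u)) (s (u) (h) (h)) (u)) (m (w (t (h) (h)) (u) (u)) (s (u) (t (h) (h)) (h)) (m (h) (h) (u))))  →  (w (h) (m (k (h) (u) (u)) (s (u) (h) (h)) (u)) (m (w (h) (u) (u)) (s (u) (t (h) (h)) (h)) (m (h) (h) (u))))
3. (w (h) (m (k (h) (u) (u)) (s (u) (h) (h)) (u)) (m (w (h) (u) (u)) (s (u) (t (h) (h)) (h)) (m (h) (h) (u))))  →  (w (h) (m (k (h) (u) (u)) (s (u) (h) (h)) (u)) (m (w (h) (u) (u)) (s (u) (h) (h)) (m (h) (h) (u))))
normal form: (w (h) (m (k (h) (u) (u)) (s (u) (h) (h)) (u)) (m (w (h) (u) (u)) (s (u) (h) (h)) (m (h) (h) (u))))

size = 25


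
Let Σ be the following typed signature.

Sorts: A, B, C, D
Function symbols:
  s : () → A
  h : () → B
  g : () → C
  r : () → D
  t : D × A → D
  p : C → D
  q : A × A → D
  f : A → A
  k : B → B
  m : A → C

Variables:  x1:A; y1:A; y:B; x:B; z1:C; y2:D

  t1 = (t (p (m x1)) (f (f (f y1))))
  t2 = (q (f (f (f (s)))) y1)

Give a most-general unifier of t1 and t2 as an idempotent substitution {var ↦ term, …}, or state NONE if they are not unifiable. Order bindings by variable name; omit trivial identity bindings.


NONE (not unifiable)

head clash or occurs-check failure — not unifiable


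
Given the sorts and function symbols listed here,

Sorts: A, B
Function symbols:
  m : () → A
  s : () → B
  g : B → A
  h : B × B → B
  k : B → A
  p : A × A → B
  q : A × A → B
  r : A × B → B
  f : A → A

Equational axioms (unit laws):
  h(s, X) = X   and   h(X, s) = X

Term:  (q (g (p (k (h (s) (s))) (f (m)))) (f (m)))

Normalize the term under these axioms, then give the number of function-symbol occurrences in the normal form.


1. (q (g (p (k (h (s) (s))) (f (m)))) (f (m)))  →  (q (g (p (k (s)) (f (m)))) (f (m)))
normal form: (q (g (p (k (s)) (f (m)))) (f (m)))

size = 9


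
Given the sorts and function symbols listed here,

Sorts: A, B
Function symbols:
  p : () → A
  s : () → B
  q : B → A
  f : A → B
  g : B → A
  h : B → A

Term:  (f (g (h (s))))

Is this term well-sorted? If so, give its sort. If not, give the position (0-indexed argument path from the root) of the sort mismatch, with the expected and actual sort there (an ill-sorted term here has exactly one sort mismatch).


      (s) : B
    (h (s)) : A
  (g (h (s))) : ✗ arg 0 at [0, 0] has sort A, expected B

ill-sorted at position [0, 0]: expected B, got A


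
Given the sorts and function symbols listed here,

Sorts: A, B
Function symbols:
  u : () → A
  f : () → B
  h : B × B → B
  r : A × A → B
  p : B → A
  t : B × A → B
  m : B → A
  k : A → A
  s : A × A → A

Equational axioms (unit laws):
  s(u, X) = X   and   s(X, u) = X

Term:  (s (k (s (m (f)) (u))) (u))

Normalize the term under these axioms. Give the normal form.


1. (s (k (s (m (f)) (u))) (u))  →  (k (s (m (f)) (u)))
2. (k (s (m (f)) (u)))  →  (k (m (f)))

normal form = (k (m (f)))


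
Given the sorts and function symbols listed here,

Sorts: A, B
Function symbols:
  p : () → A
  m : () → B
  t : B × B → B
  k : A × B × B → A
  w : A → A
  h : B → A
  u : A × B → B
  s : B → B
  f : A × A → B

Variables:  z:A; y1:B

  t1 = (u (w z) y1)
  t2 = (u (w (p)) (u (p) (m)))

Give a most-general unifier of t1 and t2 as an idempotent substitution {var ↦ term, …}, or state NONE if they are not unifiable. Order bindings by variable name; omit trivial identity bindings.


{y1 ↦ (u (p) (m)), z ↦ (p)}


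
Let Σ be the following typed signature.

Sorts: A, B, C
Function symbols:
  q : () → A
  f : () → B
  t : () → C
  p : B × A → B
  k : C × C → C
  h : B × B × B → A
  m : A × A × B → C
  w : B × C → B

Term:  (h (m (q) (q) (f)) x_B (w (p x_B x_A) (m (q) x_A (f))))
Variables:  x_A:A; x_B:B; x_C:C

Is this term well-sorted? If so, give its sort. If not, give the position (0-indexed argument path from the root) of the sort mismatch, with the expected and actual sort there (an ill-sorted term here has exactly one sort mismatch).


    (q) : A
    (q) : A
    (f) : B
  (m (q) (q) (f)) : C
  x_B : B
      x_B : B
      x_A : A
    (p x_B x_A) : B
      (q) : A
      x_A : A
      (f) : B
    (m (q) x_A (f)) : C
  (w (p x_B x_A) (m (q) x_A (f))) : B
(h (m (q) (q) (f)) x_B (w (p x_B x_A) (m (q) x_A (f)))) : ✗ arg 0 at [0] has sort C, expected B

ill-sorted at position [0]: expected B, got C


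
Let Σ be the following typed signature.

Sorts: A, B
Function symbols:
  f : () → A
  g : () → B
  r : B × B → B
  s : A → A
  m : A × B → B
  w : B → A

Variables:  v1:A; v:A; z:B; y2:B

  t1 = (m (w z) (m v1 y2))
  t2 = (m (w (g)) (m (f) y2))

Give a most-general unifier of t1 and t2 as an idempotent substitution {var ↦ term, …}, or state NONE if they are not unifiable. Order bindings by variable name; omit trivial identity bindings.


{v1 ↦ (f), z ↦ (g)}


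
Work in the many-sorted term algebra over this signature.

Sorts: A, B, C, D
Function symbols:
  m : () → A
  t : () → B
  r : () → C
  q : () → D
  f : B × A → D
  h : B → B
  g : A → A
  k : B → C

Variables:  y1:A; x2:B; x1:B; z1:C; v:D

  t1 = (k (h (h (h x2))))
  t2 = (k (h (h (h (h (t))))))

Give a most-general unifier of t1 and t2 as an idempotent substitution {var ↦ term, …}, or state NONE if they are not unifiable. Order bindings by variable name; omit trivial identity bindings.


{x2 ↦ (h (t))}


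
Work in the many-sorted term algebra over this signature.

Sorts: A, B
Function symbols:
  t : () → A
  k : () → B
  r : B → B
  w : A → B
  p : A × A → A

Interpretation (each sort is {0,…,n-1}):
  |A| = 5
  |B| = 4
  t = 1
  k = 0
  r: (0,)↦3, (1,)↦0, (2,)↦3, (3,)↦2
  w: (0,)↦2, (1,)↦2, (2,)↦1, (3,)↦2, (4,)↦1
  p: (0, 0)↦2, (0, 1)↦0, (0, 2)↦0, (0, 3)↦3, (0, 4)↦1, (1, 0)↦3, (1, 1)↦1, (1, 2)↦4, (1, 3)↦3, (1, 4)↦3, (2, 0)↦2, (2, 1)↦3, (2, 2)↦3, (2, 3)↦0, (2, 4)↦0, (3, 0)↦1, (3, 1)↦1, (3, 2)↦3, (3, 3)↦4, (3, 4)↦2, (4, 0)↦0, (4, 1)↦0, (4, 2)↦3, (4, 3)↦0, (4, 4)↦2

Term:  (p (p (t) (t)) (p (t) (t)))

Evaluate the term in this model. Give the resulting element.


  t = 1
  t = 1
  (p (t) (t)) = p(1, 1) = 1
  t = 1
  t = 1
  (p (t) (t)) = p(1, 1) = 1
  (p (p (t) (t)) (p (t) (t))) = p(1, 1) = 1

value = 1


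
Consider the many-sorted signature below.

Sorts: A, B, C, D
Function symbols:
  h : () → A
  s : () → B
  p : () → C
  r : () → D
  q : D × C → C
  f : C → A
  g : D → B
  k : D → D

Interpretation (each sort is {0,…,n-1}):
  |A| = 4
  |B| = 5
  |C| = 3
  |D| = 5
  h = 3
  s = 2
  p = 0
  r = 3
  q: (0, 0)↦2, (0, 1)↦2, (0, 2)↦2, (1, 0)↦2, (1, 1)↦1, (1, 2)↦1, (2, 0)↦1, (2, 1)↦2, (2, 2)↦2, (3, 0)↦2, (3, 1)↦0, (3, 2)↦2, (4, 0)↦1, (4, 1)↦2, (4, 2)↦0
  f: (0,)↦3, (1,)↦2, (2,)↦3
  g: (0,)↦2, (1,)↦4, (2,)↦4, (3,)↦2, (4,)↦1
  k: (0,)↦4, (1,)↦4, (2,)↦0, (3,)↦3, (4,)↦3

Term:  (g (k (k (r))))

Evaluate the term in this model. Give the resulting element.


value = 2

  r = 3
  (k (r)) = k(3,) = 3
  (k (k (r))) = k(3,) = 3
  (g (k (k (r)))) = g(3,) = 2


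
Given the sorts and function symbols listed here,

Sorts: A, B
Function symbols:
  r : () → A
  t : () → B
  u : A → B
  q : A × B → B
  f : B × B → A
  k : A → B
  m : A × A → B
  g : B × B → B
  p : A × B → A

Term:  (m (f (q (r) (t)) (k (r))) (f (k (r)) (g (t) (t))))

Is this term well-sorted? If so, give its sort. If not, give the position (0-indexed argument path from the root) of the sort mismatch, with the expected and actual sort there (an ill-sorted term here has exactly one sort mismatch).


      (r) : A
      (t) : B
    (q (r) (t)) : B
      (r) : A
    (k (r)) : B
  (f (q (r) (t)) (k (r))) : A
      (r) : A
    (k (r)) : B
      (t) : B
      (t) : B
    (g (t) (t)) : B
  (f (k (r)) (g (t) (t))) : A
(m (f (q (r) (t)) (k (r))) (f (k (r)) (g (t) (t)))) : B

well-sorted; sort = B


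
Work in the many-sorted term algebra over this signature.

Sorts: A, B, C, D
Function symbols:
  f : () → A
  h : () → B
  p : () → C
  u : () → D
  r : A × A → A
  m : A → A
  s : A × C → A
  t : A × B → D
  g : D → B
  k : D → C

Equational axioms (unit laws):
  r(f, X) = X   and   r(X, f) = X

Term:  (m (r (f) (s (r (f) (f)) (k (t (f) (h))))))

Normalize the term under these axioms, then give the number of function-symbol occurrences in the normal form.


1. (m (r (f) (s (r (f) (f)) (k (t (f) (h))))))  →  (m (s (r (f) (f)) (k (t (f) (h)))))
2. (m (s (r (f) (f)) (k (t (f) (h)))))  →  (m (s (f) (k (t (f) (h)))))
normal form: (m (s (f) (k (t (f) (h)))))

size = 7


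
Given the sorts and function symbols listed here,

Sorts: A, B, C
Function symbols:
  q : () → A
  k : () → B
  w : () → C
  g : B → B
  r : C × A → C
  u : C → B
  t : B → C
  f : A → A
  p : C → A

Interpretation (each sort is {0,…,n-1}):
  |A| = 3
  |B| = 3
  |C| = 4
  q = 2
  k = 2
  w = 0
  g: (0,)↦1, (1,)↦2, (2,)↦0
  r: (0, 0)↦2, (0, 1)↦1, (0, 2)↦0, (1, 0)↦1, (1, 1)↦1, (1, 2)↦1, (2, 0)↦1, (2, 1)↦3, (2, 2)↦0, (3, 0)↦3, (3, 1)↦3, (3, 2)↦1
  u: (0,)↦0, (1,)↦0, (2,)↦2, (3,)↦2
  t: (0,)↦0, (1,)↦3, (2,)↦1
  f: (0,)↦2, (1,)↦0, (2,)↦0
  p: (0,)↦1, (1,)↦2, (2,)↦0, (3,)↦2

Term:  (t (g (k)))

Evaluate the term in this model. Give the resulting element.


  k = 2
  (g (k)) = g(2,) = 0
  (t (g (k))) = t(0,) = 0

value = 0


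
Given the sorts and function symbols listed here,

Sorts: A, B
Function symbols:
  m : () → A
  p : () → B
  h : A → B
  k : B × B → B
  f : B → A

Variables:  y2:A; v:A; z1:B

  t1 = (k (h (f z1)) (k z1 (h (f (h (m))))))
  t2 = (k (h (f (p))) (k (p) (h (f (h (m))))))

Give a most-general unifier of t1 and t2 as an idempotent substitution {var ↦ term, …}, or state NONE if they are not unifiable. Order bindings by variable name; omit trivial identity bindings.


{z1 ↦ (p)}


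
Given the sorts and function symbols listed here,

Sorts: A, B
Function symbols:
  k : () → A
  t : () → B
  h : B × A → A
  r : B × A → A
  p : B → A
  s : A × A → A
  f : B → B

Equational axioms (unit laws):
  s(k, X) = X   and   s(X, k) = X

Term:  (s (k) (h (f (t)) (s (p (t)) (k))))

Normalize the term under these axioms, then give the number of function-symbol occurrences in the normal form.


size = 5

1. (s (k) (h (f (t)) (s (p (t)) (k))))  →  (h (f (t)) (s (p (t)) (k)))
2. (h (f (t)) (s (p (t)) (k)))  →  (h (f (t)) (p (t)))
normal form: (h (f (t)) (p (t)))


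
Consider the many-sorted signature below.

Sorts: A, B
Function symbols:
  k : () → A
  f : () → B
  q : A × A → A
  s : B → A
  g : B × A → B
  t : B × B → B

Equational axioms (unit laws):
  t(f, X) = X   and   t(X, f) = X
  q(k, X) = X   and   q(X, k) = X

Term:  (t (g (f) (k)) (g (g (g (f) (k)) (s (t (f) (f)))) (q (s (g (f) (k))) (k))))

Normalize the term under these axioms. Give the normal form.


normal form = (t (g (f) (k)) (g (g (g (f) (k)) (s (f))) (s (g (f) (k)))))

1. (t (g (f) (k)) (g (g (g (f) (k)) (s (t (f) (f)))) (q (s (g (f) (k))) (k))))  →  (t (g (f) (k)) (g (g (g (f) (k)) (s (f))) (q (s (g (f) (k))) (k))))
2. (t (g (f) (k)) (g (g (g (f) (k)) (s (f))) (q (s (g (f) (k))) (k))))  →  (t (g (f) (k)) (g (g (g (f) (k)) (s (f))) (s (g (f) (k)))))


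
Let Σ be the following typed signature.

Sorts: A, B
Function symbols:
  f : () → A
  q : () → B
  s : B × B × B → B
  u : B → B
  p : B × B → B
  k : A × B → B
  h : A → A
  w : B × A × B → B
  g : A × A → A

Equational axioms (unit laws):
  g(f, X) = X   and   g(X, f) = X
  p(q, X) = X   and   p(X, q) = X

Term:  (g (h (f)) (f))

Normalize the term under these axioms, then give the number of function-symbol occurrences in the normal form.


size = 2

1. (g (h (f)) (f))  →  (h (f))
normal form: (h (f))


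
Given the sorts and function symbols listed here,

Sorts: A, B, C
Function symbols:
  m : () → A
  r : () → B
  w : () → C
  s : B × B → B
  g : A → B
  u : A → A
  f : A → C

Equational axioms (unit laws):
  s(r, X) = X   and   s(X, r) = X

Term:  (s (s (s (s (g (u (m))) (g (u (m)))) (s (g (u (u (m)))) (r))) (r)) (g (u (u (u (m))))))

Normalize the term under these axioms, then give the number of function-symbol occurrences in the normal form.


1. (s (s (s (s (g (u (m))) (g (u (m)))) (s (g (u (u (m)))) (r))) (r)) (g (u (u (u (m))))))  →  (s (s (s (g (u (m))) (g (u (m)))) (s (g (u (u (m)))) (r))) (g (u (u (u (m))))))
2. (s (s (s (g (u (m))) (g (u (m)))) (s (g (u (u (m)))) (r))) (g (u (u (u (m))))))  →  (s (s (s (g (u (m))) (g (u (m)))) (g (u (u (m))))) (g (u (u (u (m))))))
normal form: (s (s (s (g (u (m))) (g (u (m)))) (g (u (u (m))))) (g (u (u (u (m))))))

size = 18


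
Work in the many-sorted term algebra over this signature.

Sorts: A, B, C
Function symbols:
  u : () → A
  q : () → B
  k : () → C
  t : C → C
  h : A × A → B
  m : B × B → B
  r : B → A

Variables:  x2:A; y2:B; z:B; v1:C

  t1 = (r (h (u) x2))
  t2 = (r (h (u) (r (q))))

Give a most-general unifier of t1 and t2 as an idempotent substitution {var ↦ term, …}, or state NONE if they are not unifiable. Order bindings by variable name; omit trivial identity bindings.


{x2 ↦ (r (q))}


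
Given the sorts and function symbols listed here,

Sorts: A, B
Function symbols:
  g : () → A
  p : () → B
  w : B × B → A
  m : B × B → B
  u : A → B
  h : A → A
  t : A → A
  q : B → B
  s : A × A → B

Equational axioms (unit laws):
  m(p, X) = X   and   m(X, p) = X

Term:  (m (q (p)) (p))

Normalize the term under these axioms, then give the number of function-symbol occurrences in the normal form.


size = 2

1. (m (q (p)) (p))  →  (q (p))
normal form: (q (p))


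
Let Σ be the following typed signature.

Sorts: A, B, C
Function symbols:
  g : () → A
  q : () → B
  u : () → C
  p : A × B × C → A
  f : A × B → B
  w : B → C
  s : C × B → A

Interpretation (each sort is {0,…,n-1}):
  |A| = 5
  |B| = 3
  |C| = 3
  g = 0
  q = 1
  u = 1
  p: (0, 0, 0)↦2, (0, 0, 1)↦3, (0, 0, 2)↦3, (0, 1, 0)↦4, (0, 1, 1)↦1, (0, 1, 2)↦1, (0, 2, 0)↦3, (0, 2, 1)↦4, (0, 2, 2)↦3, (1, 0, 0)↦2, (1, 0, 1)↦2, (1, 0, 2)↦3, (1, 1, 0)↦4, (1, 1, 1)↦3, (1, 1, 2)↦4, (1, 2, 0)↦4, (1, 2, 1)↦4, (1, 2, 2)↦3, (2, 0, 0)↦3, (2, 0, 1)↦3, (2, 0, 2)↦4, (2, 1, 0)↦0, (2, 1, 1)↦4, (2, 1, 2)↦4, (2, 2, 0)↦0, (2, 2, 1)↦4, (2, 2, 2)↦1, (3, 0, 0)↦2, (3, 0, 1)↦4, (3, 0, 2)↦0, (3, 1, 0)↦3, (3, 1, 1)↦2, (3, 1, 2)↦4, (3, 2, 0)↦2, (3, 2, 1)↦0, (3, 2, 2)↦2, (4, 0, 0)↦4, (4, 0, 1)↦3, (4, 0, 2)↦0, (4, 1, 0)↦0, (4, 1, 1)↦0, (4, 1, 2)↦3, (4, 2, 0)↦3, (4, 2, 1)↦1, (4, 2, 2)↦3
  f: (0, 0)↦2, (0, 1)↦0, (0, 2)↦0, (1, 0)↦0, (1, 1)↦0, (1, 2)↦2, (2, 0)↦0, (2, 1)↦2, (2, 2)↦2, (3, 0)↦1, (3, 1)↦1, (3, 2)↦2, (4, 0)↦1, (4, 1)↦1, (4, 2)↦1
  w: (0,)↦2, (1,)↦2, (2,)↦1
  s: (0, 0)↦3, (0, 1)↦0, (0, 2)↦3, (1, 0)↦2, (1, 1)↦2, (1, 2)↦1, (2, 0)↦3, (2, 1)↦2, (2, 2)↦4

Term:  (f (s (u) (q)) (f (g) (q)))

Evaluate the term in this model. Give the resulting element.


value = 0

  u = 1
  q = 1
  (s (u) (q)) = s(1, 1) = 2
  g = 0
  q = 1
  (f (g) (q)) = f(0, 1) = 0
  (f (s (u) (q)) (f (g) (q))) = f(2, 0) = 0


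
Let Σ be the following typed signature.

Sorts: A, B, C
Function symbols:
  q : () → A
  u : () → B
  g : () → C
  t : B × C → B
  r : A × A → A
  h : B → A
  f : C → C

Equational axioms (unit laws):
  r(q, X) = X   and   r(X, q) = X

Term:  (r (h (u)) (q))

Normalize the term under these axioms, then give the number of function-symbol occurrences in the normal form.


size = 2

1. (r (h (u)) (q))  →  (h (u))
normal form: (h (u))


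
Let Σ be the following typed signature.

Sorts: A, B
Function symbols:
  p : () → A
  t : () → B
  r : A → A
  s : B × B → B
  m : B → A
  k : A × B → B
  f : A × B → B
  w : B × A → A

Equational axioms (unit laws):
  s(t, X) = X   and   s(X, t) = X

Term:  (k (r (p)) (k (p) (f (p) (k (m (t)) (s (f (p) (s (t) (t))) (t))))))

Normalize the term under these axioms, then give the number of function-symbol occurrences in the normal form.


size = 13

1. (k (r (p)) (k (p) (f (p) (k (m (t)) (s (f (p) (s (t) (t))) (t))))))  →  (k (r (p)) (k (p) (f (p) (k (m (t)) (f (p) (s (t) (t)))))))
2. (k (r (p)) (k (p) (f (p) (k (m (t)) (f (p) (s (t) (t)))))))  →  (k (r (p)) (k (p) (f (p) (k (m (t)) (f (p) (t))))))
normal form: (k (r (p)) (k (p) (f (p) (k (m (t)) (f (p) (t))))))


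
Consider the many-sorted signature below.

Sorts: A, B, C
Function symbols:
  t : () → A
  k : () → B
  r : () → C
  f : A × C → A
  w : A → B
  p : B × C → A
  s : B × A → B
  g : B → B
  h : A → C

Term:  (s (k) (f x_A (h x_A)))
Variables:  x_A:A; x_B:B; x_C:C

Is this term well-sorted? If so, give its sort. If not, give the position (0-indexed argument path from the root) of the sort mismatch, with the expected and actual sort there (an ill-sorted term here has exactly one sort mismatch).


  (k) : B
    x_A : A
      x_A : A
    (h x_A) : C
  (f x_A (h x_A)) : A
(s (k) (f x_A (h x_A))) : B

well-sorted; sort = B


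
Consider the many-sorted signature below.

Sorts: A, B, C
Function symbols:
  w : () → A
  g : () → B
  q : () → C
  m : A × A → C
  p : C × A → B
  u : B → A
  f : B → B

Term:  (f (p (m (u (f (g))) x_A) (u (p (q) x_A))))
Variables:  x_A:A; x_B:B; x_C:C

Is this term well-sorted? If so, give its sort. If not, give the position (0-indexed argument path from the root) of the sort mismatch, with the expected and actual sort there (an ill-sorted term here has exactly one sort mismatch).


          (g) : B
        (f (g)) : B
      (u (f (g))) : A
      x_A : A
    (m (u (f (g))) x_A) : C
        (q) : C
        x_A : A
      (p (q) x_A) : B
    (u (p (q) x_A)) : A
  (p (m (u (f (g))) x_A) (u (p (q) x_A))) : B
(f (p (m (u (f (g))) x_A) (u (p (q) x_A)))) : B

well-sorted; sort = B


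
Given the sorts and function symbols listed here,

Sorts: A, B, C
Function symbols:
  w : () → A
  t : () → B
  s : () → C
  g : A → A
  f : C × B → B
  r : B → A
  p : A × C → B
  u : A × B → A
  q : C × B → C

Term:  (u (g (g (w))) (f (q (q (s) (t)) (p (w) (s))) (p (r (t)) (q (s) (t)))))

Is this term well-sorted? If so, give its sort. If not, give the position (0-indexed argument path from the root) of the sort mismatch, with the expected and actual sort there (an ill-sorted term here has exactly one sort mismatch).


well-sorted; sort = A

      (w) : A
    (g (w)) : A
  (g (g (w))) : A
        (s) : C
        (t) : B
      (q (s) (t)) : C
        (w) : A
        (s) : C
      (p (w) (s)) : B
    (q (q (s) (t)) (p (w) (s))) : C
        (t) : B
      (r (t)) : A
        (s) : C
        (t) : B
      (q (s) (t)) : C
    (p (r (t)) (q (s) (t))) : B
  (f (q (q (s) (t)) (p (w) (s))) (p (r (t)) (q (s) (t)))) : B
(u (g (g (w))) (f (q (q (s) (t)) (p (w) (s))) (p (r (t)) (q (s) (t))))) : A


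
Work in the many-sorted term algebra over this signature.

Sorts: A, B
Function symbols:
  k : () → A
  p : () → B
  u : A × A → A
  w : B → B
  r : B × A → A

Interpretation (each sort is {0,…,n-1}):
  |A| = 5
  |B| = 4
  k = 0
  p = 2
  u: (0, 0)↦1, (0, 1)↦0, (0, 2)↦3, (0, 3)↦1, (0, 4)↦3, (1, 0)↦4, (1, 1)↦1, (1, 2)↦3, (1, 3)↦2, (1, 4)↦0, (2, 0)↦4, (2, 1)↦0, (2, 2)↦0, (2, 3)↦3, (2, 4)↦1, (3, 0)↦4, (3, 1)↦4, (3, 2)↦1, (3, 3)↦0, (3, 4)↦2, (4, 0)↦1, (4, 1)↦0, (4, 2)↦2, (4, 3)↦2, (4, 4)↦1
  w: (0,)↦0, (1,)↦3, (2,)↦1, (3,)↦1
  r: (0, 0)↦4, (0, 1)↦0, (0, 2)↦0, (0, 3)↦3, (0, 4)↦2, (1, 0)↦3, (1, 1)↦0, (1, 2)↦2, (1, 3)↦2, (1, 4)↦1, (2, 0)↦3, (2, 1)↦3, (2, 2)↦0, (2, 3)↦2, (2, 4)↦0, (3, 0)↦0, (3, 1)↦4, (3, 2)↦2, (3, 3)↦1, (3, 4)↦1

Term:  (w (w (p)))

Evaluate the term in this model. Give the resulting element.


value = 3

  p = 2
  (w (p)) = w(2,) = 1
  (w (w (p))) = w(1,) = 3


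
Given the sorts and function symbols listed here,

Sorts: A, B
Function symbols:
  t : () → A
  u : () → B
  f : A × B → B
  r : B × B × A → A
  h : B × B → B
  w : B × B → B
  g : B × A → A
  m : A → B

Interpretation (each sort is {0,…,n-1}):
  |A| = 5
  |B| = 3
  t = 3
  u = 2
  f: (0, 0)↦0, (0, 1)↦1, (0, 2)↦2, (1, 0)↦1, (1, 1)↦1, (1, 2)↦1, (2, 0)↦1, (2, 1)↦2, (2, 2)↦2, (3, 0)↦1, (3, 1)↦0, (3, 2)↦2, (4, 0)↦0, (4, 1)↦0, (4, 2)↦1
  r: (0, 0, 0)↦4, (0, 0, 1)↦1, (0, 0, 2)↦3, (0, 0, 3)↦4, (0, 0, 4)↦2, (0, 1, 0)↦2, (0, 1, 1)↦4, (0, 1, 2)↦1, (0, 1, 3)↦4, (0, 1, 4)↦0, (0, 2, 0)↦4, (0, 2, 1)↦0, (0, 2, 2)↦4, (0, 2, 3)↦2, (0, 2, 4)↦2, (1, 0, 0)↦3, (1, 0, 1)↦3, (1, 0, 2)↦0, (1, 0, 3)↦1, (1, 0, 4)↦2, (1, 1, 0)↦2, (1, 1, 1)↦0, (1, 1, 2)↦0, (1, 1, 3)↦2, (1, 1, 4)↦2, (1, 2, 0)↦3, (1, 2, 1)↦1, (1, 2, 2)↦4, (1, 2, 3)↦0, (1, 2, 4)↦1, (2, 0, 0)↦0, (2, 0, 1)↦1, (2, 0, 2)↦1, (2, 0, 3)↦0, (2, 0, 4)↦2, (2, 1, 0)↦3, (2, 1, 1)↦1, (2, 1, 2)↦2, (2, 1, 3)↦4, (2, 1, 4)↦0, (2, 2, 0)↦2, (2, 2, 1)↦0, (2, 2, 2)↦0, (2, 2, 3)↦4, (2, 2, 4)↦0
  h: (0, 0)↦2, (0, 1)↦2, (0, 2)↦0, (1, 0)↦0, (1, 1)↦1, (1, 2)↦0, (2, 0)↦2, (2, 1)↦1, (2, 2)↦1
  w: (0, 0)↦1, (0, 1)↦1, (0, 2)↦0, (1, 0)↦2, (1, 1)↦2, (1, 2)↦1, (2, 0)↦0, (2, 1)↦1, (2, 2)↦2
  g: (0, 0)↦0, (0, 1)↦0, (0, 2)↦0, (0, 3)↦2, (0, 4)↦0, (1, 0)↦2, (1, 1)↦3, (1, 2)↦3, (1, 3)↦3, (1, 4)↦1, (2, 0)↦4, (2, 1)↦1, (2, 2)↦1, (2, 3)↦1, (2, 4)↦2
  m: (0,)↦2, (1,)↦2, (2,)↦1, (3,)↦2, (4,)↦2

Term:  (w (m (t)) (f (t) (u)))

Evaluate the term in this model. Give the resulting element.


value = 2

  t = 3
  (m (t)) = m(3,) = 2
  t = 3
  u = 2
  (f (t) (u)) = f(3, 2) = 2
  (w (m (t)) (f (t) (u))) = w(2, 2) = 2


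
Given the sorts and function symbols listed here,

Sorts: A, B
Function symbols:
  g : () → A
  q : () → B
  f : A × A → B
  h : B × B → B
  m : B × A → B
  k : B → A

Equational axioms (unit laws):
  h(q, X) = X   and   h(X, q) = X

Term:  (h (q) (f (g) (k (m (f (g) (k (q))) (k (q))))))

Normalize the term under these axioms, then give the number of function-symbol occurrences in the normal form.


size = 10

1. (h (q) (f (g) (k (m (f (g) (k (q))) (k (q))))))  →  (f (g) (k (m (f (g) (k (q))) (k (q)))))
normal form: (f (g) (k (m (f (g) (k (q))) (k (q)))))


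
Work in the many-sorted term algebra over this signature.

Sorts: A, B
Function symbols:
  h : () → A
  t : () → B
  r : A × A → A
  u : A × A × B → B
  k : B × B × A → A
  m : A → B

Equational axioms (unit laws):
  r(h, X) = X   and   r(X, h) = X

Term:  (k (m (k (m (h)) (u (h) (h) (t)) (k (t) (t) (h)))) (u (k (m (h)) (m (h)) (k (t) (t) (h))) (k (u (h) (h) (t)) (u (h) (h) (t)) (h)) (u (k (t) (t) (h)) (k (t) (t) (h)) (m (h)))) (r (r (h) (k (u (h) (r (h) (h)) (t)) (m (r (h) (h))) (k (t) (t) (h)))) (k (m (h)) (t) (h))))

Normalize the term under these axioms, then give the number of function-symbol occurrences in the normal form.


1. (k (m (k (m (h)) (u (h) (h) (t)) (k (t) (t) (h)))) (u (k (m (h)) (m (h)) (k (t) (t) (h))) (k (u (h) (h) (t)) (u (h) (h) (t)) (h)) (u (k (t) (t) (h)) (k (t) (t) (h)) (m (h)))) (r (r (h) (k (u (h) (r (h) (h)) (t)) (m (r (h) (h))) (k (t) (t) (h)))) (k (m (h)) (t) (h))))  →  (k (m (k (m (h)) (u (h) (h) (t)) (k (t) (t) (h)))) (u (k (m (h)) (m (h)) (k (t) (t) (h))) (k (u (h) (h) (t)) (u (h) (h) (t)) (h)) (u (k (t) (t) (h)) (k (t) (t) (h)) (m (h)))) (r (k (u (h) (r (h) (h)) (t)) (m (r (h) (h))) (k (t) (t) (h))) (k (m (h)) (t) (h))))
2. (k (m (k (m (h)) (u (h) (h) (t)) (k (t) (t) (h)))) (u (k (m (h)) (m (h)) (k (t) (t) (h))) (k (u (h) (h) (t)) (u (h) (h) (t)) (h)) (u (k (t) (t) (h)) (k (t) (t) (h)) (m (h)))) (r (k (u (h) (r (h) (h)) (t)) (m (r (h) (h))) (k (t) (t) (h))) (k (m (h)) (t) (h))))  →  (k (m (k (m (h)) (u (h) (h) (t)) (k (t) (t) (h)))) (u (k (m (h)) (m (h)) (k (t) (t) (h))) (k (u (h) (h) (t)) (u (h) (h) (t)) (h)) (u (k (t) (t) (h)) (k (t) (t) (h)) (m (h)))) (r (k (u (h) (h) (t)) (m (r (h) (h))) (k (t) (t) (h))) (k (m (h)) (t) (h))))
3. (k (m (k (m (h)) (u (h) (h) (t)) (k (t) (t) (h)))) (u (k (m (h)) (m (h)) (k (t) (t) (h))) (k (u (h) (h) (t)) (u (h) (h) (t)) (h)) (u (k (t) (t) (h)) (k (t) (t) (h)) (m (h)))) (r (k (u (h) (h) (t)) (m (r (h) (h))) (k (t) (t) (h))) (k (m (h)) (t) (h))))  →  (k (m (k (m (h)) (u (h) (h) (t)) (k (t) (t) (h)))) (u (k (m (h)) (m (h)) (k (t) (t) (h))) (k (u (h) (h) (t)) (u (h) (h) (t)) (h)) (u (k (t) (t) (h)) (k (t) (t) (h)) (m (h)))) (r (k (u (h) (h) (t)) (m (h)) (k (t) (t) (h))) (k (m (h)) (t) (h))))
normal form: (k (m (k (m (h)) (u (h) (h) (t)) (k (t) (t) (h)))) (u (k (m (h)) (m (h)) (k (t) (t) (h))) (k (u (h) (h) (t)) (u (h) (h) (t)) (h)) (u (k (t) (t) (h)) (k (t) (t) (h)) (m (h)))) (r (k (u (h) (h) (t)) (m (h)) (k (t) (t) (h))) (k (m (h)) (t) (h))))

size = 61


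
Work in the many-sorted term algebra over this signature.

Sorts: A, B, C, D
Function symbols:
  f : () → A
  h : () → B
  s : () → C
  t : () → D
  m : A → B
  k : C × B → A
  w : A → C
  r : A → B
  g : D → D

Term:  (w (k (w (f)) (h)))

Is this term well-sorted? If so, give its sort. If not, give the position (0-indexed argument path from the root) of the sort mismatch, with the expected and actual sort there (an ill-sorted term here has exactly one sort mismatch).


      (f) : A
    (w (f)) : C
    (h) : B
  (k (w (f)) (h)) : A
(w (k (w (f)) (h))) : C

well-sorted; sort = C


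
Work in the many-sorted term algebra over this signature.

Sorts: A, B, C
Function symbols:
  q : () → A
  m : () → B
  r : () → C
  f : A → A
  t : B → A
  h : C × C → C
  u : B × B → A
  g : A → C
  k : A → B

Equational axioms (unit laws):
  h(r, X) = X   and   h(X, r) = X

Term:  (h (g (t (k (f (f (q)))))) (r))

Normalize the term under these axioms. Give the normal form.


normal form = (g (t (k (f (f (q))))))

1. (h (g (t (k (f (f (q)))))) (r))  →  (g (t (k (f (f (q))))))


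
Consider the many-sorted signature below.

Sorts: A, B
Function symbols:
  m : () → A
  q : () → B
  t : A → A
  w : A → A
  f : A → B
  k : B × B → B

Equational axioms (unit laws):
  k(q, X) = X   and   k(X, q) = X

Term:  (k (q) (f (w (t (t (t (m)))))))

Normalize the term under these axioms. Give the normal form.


1. (k (q) (f (w (t (t (t (m)))))))  →  (f (w (t (t (t (m))))))

normal form = (f (w (t (t (t (m))))))


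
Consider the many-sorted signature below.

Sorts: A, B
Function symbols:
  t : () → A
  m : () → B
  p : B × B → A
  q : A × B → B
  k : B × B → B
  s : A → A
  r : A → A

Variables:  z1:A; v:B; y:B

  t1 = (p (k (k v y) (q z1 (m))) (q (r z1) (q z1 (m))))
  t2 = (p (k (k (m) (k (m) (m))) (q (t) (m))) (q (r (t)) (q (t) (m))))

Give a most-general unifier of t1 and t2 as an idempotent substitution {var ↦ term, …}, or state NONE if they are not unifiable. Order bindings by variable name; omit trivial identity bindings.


{v ↦ (m), y ↦ (k (m) (m)), z1 ↦ (t)}


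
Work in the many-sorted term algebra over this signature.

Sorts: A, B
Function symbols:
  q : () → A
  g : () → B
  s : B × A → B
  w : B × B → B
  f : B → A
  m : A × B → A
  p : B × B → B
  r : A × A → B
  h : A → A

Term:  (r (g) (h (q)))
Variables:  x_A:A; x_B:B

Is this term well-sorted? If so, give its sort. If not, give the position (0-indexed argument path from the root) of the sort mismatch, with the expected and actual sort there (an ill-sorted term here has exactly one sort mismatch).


ill-sorted at position [0]: expected A, got B

  (g) : B
    (q) : A
  (h (q)) : A
(r (g) (h (q))) : ✗ arg 0 at [0] has sort B, expected A


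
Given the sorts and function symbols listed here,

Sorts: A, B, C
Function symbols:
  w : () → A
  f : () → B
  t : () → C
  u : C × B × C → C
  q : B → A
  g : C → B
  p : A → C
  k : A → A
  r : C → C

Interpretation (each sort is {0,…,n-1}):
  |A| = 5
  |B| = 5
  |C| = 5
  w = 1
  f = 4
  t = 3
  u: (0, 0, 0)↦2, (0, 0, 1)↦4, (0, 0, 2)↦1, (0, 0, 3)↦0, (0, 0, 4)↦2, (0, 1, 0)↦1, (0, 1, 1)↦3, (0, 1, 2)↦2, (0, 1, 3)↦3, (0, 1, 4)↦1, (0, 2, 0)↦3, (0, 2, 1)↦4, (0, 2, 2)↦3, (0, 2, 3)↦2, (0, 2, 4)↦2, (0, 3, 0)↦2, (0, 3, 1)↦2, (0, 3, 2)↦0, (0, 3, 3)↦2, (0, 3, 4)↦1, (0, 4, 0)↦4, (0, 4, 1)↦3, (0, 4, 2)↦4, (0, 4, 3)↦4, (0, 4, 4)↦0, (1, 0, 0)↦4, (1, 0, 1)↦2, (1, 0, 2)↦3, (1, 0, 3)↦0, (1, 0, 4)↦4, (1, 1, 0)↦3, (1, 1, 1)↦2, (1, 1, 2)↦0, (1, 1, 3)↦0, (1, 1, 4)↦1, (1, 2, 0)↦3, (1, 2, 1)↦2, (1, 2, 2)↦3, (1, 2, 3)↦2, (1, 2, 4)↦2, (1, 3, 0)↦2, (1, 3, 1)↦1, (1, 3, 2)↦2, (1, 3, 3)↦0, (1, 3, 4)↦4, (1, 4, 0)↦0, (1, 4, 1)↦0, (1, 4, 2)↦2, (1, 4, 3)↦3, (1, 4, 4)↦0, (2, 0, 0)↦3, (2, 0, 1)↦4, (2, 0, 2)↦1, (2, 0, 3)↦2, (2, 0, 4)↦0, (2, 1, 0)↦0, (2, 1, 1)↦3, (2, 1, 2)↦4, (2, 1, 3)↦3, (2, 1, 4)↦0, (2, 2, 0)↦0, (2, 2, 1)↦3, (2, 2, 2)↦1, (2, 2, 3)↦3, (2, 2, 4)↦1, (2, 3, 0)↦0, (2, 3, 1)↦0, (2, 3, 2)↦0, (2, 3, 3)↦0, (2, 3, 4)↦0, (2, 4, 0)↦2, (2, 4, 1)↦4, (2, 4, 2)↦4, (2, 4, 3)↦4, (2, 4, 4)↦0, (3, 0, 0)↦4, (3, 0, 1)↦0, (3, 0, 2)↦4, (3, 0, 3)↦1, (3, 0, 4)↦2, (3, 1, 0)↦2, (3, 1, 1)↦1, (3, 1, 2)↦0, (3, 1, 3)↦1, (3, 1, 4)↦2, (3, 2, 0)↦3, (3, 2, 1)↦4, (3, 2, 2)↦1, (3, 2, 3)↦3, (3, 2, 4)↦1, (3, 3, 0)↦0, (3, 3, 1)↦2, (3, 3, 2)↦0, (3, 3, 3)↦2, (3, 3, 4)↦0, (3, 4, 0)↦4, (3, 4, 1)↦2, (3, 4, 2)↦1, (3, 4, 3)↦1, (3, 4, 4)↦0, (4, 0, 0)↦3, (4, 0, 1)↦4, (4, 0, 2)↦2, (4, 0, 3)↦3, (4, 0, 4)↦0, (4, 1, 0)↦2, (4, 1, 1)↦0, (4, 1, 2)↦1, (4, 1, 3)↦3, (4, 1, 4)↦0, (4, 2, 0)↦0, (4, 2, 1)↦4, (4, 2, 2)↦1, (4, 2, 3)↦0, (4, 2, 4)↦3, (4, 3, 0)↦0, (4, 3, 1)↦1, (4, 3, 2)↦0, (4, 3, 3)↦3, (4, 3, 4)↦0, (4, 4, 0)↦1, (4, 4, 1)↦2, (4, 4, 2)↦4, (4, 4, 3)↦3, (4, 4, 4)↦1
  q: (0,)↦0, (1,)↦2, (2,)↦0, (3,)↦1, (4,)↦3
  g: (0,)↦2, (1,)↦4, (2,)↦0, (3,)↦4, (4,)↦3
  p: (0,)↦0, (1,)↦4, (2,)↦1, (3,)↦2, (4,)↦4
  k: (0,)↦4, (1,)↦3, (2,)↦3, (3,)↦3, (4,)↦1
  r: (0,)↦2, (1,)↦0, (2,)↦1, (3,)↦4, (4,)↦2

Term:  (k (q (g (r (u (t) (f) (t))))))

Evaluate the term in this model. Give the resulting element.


value = 4

  t = 3
  f = 4
  t = 3
  (u (t) (f) (t)) = u(3, 4, 3) = 1
  (r (u (t) (f) (t))) = r(1,) = 0
  (g (r (u (t) (f) (t)))) = g(0,) = 2
  (q (g (r (u (t) (f) (t))))) = q(2,) = 0
  (k (q (g (r (u (t) (f) (t)))))) = k(0,) = 4


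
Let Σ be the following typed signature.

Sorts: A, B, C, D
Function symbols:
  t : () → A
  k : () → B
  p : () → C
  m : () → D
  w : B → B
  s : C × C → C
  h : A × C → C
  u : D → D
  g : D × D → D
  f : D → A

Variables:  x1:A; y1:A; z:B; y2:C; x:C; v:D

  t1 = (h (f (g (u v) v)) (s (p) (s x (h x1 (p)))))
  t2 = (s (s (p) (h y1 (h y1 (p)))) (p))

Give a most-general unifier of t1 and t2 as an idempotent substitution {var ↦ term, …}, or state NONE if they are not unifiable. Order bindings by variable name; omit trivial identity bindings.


NONE (not unifiable)

head clash or occurs-check failure — not unifiable


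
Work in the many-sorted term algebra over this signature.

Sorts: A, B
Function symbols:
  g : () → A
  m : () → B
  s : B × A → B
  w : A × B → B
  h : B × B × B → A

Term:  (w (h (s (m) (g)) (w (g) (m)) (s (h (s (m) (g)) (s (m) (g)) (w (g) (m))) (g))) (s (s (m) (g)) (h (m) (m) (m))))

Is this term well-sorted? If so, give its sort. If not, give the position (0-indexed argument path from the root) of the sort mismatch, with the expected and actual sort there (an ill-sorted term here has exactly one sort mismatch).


ill-sorted at position [0, 2, 0]: expected B, got A

      (m) : B
      (g) : A
    (s (m) (g)) : B
      (g) : A
      (m) : B
    (w (g) (m)) : B
          (m) : B
          (g) : A
        (s (m) (g)) : B
          (m) : B
          (g) : A
        (s (m) (g)) : B
          (g) : A
          (m) : B
        (w (g) (m)) : B
      (h (s (m) (g)) (s (m) (g)) (w (g) (m))) : A
      (g) : A
    (s (h (s (m) (g)) (s (m) (g)) (w (g) (m))) (g)) : ✗ arg 0 at [0, 2, 0] has sort A, expected B
      (m) : B
      (g) : A
    (s (m) (g)) : B
      (m) : B
      (m) : B
      (m) : B
    (h (m) (m) (m)) : A
  (s (s (m) (g)) (h (m) (m) (m))) : B


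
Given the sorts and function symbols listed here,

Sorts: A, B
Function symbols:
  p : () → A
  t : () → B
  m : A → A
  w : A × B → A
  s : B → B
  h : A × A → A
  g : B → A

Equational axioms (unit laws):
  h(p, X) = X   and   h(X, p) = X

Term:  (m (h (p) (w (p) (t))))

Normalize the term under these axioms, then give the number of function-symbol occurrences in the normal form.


size = 4

1. (m (h (p) (w (p) (t))))  →  (m (w (p) (t)))
normal form: (m (w (p) (t)))


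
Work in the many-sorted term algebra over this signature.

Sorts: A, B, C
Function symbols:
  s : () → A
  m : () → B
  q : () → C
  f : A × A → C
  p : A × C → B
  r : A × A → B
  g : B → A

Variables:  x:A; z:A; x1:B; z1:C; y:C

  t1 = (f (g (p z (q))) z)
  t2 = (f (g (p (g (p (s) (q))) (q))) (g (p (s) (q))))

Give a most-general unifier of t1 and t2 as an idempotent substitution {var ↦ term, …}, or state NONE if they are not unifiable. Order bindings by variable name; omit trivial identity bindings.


{z ↦ (g (p (s) (q)))}


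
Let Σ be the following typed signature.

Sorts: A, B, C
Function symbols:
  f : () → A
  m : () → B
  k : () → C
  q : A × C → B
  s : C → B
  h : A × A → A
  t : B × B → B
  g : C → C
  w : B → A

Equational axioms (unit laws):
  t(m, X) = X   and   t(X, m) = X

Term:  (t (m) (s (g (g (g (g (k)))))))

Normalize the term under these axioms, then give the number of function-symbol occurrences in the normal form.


size = 6

1. (t (m) (s (g (g (g (g (k)))))))  →  (s (g (g (g (g (k))))))
normal form: (s (g (g (g (g (k))))))


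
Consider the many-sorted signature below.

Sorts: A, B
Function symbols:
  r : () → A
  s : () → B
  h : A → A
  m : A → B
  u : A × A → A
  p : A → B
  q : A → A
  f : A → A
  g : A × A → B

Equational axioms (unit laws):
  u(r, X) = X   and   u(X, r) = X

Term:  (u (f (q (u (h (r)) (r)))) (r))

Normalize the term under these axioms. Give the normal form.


normal form = (f (q (h (r))))

1. (u (f (q (u (h (r)) (r)))) (r))  →  (f (q (u (h (r)) (r))))
2. (f (q (u (h (r)) (r))))  →  (f (q (h (r))))


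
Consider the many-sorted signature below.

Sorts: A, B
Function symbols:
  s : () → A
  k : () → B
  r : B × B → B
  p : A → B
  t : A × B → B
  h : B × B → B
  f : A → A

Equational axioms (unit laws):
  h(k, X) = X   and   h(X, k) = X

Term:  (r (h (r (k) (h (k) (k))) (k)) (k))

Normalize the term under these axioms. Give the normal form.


1. (r (h (r (k) (h (k) (k))) (k)) (k))  →  (r (r (k) (h (k) (k))) (k))
2. (r (r (k) (h (k) (k))) (k))  →  (r (r (k) (k)) (k))

normal form = (r (r (k) (k)) (k))


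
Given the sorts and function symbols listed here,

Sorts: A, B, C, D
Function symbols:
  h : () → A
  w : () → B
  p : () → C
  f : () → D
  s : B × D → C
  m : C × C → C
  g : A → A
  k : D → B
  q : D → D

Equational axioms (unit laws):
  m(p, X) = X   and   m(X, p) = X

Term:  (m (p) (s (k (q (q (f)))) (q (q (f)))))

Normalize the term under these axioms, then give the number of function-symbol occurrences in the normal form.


size = 8

1. (m (p) (s (k (q (q (f)))) (q (q (f)))))  →  (s (k (q (q (f)))) (q (q (f))))
normal form: (s (k (q (q (f)))) (q (q (f))))


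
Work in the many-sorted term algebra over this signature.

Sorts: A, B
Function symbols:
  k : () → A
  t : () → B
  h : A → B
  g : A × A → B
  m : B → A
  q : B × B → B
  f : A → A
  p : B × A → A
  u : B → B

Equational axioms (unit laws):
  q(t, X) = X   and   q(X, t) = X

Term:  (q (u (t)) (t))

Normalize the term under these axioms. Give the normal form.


1. (q (u (t)) (t))  →  (u (t))

normal form = (u (t))


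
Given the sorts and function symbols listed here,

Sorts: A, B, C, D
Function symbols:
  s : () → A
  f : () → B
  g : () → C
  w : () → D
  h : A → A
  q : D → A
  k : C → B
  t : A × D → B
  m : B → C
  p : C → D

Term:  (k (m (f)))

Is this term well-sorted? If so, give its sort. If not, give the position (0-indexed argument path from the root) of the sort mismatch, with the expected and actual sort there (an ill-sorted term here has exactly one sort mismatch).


well-sorted; sort = B

    (f) : B
  (m (f)) : C
(k (m (f))) : B


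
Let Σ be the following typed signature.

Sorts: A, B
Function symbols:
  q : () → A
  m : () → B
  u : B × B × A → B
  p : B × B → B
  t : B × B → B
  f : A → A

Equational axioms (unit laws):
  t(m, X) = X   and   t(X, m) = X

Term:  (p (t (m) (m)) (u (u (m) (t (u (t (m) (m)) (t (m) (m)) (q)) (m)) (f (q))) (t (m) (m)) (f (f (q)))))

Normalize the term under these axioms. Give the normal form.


1. (p (t (m) (m)) (u (u (m) (t (u (t (m) (m)) (t (m) (m)) (q)) (m)) (f (q))) (t (m) (m)) (f (f (q)))))  →  (p (m) (u (u (m) (t (u (t (m) (m)) (t (m) (m)) (q)) (m)) (f (q))) (t (m) (m)) (f (f (q)))))
2. (p (m) (u (u (m) (t (u (t (m) (m)) (t (m) (m)) (q)) (m)) (f (q))) (t (m) (m)) (f (f (q)))))  →  (p (m) (u (u (m) (u (t (m) (m)) (t (m) (m)) (q)) (f (q))) (t (m) (m)) (f (f (q)))))
3. (p (m) (u (u (m) (u (t (m) (m)) (t (m) (m)) (q)) (f (q))) (t (m) (m)) (f (f (q)))))  →  (p (m) (u (u (m) (u (m) (t (m) (m)) (q)) (f (q))) (t (m) (m)) (f (f (q)))))
4. (p (m) (u (u (m) (u (m) (t (m) (m)) (q)) (f (q))) (t (m) (m)) (f (f (q)))))  →  (p (m) (u (u (m) (u (m) (m) (q)) (f (q))) (t (m) (m)) (f (f (q)))))
5. (p (m) (u (u (m) (u (m) (m) (q)) (f (q))) (t (m) (m)) (f (f (q)))))  →  (p (m) (u (u (m) (u (m) (m) (q)) (f (q))) (m) (f (f (q)))))

normal form = (p (m) (u (u (m) (u (m) (m) (q)) (f (q))) (m) (f (f (q)))))


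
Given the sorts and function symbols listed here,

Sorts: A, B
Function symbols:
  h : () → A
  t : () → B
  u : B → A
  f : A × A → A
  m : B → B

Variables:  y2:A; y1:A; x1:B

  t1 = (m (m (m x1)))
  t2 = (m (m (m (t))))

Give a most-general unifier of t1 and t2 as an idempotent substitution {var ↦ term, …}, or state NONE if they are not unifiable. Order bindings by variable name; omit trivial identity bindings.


{x1 ↦ (t)}
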